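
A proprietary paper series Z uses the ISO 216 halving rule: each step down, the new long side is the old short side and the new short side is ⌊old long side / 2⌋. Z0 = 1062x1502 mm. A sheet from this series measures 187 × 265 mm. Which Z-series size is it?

Z5

Z0: 1062 × 1502 mm
Z1: 751 × 1062 mm
Z2: 531 × 751 mm
Z3: 375 × 531 mm
Z4: 265 × 375 mm
Z5: 187 × 265 mm
Z6: 132 × 187 mm
→ matches Z5.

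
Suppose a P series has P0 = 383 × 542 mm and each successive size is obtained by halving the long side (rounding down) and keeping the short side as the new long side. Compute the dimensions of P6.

47 × 67 mm

P1: ⌊542/2⌋ × 383 = 271 × 383 mm
P2: ⌊383/2⌋ × 271 = 191 × 271 mm
P3: ⌊271/2⌋ × 191 = 135 × 191 mm
P4: ⌊191/2⌋ × 135 = 95 × 135 mm
P5: ⌊135/2⌋ × 95 = 67 × 95 mm
P6: ⌊95/2⌋ × 67 = 47 × 67 mm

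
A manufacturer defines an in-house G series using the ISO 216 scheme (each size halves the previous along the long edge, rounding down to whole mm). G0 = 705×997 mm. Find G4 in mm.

G1: ⌊997/2⌋ × 705 = 498 × 705 mm
G2: ⌊705/2⌋ × 498 = 352 × 498 mm
G3: ⌊498/2⌋ × 352 = 249 × 352 mm
G4: ⌊352/2⌋ × 249 = 176 × 249 mm

176 × 249 mm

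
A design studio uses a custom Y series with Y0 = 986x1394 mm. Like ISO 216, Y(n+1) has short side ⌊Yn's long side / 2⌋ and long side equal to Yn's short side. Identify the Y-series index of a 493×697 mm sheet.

Y0: 986 × 1394 mm
Y1: 697 × 986 mm
Y2: 493 × 697 mm
Y3: 348 × 493 mm
→ matches Y2.

Y2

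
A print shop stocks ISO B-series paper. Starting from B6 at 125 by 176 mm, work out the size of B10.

31 × 44 mm

B7: ⌊176/2⌋ × 125 = 88 × 125 mm
B8: ⌊125/2⌋ × 88 = 62 × 88 mm
B9: ⌊88/2⌋ × 62 = 44 × 62 mm
B10: ⌊62/2⌋ × 44 = 31 × 44 mm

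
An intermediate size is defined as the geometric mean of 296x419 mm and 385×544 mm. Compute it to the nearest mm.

338 × 477 mm

Short side: √(296 · 385) = √113960 ≈ 337.6 → 338 mm
Long side: √(419 · 544) = √227936 ≈ 477.4 → 477 mm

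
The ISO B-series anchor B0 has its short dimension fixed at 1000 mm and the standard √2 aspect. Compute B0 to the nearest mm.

1000 × 1414 mm

Short side = 1000 mm; long side = 1000√2 ≈ 1414.2 mm.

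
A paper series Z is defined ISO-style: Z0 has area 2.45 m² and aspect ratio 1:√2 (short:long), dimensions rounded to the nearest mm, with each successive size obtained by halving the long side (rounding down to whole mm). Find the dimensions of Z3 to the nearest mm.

Let Z0's short side be w mm. w · w√2 = 2.45 m² = 2,450,000 mm², so w ≈ 1316.2 mm and w√2 ≈ 1861.4 mm → Z0 = 1316 × 1861 mm.
Z1: ⌊1861/2⌋ × 1316 = 930 × 1316 mm
Z2: ⌊1316/2⌋ × 930 = 658 × 930 mm
Z3: ⌊930/2⌋ × 658 = 465 × 658 mm

465 × 658 mm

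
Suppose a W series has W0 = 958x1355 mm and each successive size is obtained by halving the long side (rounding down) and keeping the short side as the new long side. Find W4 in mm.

239 × 338 mm

W1: ⌊1355/2⌋ × 958 = 677 × 958 mm
W2: ⌊958/2⌋ × 677 = 479 × 677 mm
W3: ⌊677/2⌋ × 479 = 338 × 479 mm
W4: ⌊479/2⌋ × 338 = 239 × 338 mm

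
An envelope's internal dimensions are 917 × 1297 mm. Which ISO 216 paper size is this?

C0 (917 × 1297 mm)

Aspect ratio 1297/917 ≈ 1.414 — close to the ISO √2 ≈ 1.414.
In the C-series (envelope sizes, between A and B): C0 = 917 × 1297 mm.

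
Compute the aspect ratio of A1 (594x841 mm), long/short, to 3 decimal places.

1.416

841 / 594 = 1.416
ISO 216 targets √2 ≈ 1.414; the +0.002 deviation is from mm rounding.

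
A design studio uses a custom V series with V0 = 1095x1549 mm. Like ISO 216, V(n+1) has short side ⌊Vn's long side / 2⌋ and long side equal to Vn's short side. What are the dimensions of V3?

387 × 547 mm

V1: ⌊1549/2⌋ × 1095 = 774 × 1095 mm
V2: ⌊1095/2⌋ × 774 = 547 × 774 mm
V3: ⌊774/2⌋ × 547 = 387 × 547 mm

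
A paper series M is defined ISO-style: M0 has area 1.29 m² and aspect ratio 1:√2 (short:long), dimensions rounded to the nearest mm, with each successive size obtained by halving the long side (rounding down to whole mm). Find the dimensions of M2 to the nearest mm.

477 × 675 mm

Let M0's short side be w mm. w · w√2 = 1.29 m² = 1,290,000 mm², so w ≈ 955.1 mm and w√2 ≈ 1350.7 mm → M0 = 955 × 1351 mm.
M1: ⌊1351/2⌋ × 955 = 675 × 955 mm
M2: ⌊955/2⌋ × 675 = 477 × 675 mm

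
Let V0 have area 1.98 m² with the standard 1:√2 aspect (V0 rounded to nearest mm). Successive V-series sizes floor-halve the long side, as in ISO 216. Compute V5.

Let V0's short side be w mm. w · w√2 = 1.98 m² = 1,980,000 mm², so w ≈ 1183.2 mm and w√2 ≈ 1673.4 mm → V0 = 1183 × 1673 mm.
V1: ⌊1673/2⌋ × 1183 = 836 × 1183 mm
V2: ⌊1183/2⌋ × 836 = 591 × 836 mm
V3: ⌊836/2⌋ × 591 = 418 × 591 mm
V4: ⌊591/2⌋ × 418 = 295 × 418 mm
V5: ⌊418/2⌋ × 295 = 209 × 295 mm

209 × 295 mm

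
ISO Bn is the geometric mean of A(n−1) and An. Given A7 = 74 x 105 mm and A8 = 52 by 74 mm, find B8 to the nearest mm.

Short side: √(74 · 52) = √3848 ≈ 62.0 → 62 mm
Long side: √(105 · 74) = √7770 ≈ 88.1 → 88 mm

62 × 88 mm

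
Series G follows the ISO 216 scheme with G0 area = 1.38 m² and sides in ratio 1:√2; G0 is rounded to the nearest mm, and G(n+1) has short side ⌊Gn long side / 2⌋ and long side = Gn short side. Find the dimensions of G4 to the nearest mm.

247 × 349 mm

Let G0's short side be w mm. w · w√2 = 1.38 m² = 1,380,000 mm², so w ≈ 987.8 mm and w√2 ≈ 1397.0 mm → G0 = 988 × 1397 mm.
G1: ⌊1397/2⌋ × 988 = 698 × 988 mm
G2: ⌊988/2⌋ × 698 = 494 × 698 mm
G3: ⌊698/2⌋ × 494 = 349 × 494 mm
G4: ⌊494/2⌋ × 349 = 247 × 349 mm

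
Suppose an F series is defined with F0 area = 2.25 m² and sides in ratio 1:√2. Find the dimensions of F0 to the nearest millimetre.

1261 × 1784 mm

Let the short side be w mm. Then w · w√2 = 2.25 m² = 2,250,000 mm².
w² = 2,250,000/√2, so w ≈ 1261.3 mm; long side = w√2 ≈ 1783.8 mm.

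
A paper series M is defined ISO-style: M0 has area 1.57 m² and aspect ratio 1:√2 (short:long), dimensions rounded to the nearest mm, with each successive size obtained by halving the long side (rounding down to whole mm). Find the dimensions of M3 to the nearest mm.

Let M0's short side be w mm. w · w√2 = 1.57 m² = 1,570,000 mm², so w ≈ 1053.6 mm and w√2 ≈ 1490.1 mm → M0 = 1054 × 1490 mm.
M1: ⌊1490/2⌋ × 1054 = 745 × 1054 mm
M2: ⌊1054/2⌋ × 745 = 527 × 745 mm
M3: ⌊745/2⌋ × 527 = 372 × 527 mm

372 × 527 mm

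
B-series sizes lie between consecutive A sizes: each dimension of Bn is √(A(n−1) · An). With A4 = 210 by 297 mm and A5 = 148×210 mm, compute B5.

Short side: √(210 · 148) = √31080 ≈ 176.3 → 176 mm
Long side: √(297 · 210) = √62370 ≈ 249.7 → 250 mm

176 × 250 mm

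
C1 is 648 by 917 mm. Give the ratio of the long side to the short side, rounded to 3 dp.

917 / 648 = 1.415
Matches √2 ≈ 1.414 — the ISO 216 defining ratio.

1.415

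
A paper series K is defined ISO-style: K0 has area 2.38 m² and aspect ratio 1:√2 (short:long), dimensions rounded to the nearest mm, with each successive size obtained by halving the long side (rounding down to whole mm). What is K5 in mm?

Let K0's short side be w mm. w · w√2 = 2.38 m² = 2,380,000 mm², so w ≈ 1297.3 mm and w√2 ≈ 1834.6 mm → K0 = 1297 × 1835 mm.
K1: ⌊1835/2⌋ × 1297 = 917 × 1297 mm
K2: ⌊1297/2⌋ × 917 = 648 × 917 mm
K3: ⌊917/2⌋ × 648 = 458 × 648 mm
K4: ⌊648/2⌋ × 458 = 324 × 458 mm
K5: ⌊458/2⌋ × 324 = 229 × 324 mm

229 × 324 mm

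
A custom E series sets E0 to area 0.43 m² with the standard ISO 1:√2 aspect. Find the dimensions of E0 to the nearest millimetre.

551 × 780 mm

Let the short side be w mm. Then w · w√2 = 0.43 m² = 430,000 mm².
w² = 430,000/√2, so w ≈ 551.4 mm; long side = w√2 ≈ 779.8 mm.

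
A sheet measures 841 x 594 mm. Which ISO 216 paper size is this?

Aspect ratio 841/594 ≈ 1.416 — close to the ISO √2 ≈ 1.414.
In the A-series (A0 area = 1 m²): A1 = 594 × 841 mm.

A1 (594 × 841 mm)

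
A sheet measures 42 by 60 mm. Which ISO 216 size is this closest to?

Aspect ratio 60/42 ≈ 1.429 — close to the ISO √2 ≈ 1.414.
In the B-series (B0 = 1000 × 1414 mm): B9 = 44 × 62 mm.
Off by 4 mm total — nearest standard size.

B9 (44 × 62 mm)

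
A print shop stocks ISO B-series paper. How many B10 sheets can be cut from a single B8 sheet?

4

Each ISO step halves the sheet: 1 × B8 → 2 × B9 → 4 × B10
From B8 to B10 is 2 halving steps: 2^2 = 4.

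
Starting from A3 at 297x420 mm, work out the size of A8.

A4: ⌊420/2⌋ × 297 = 210 × 297 mm
A5: ⌊297/2⌋ × 210 = 148 × 210 mm
A6: ⌊210/2⌋ × 148 = 105 × 148 mm
A7: ⌊148/2⌋ × 105 = 74 × 105 mm
A8: ⌊105/2⌋ × 74 = 52 × 74 mm

52 × 74 mm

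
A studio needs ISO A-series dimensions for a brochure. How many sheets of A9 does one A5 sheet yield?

16

A5 = 148 × 210 mm; A9 = 37 × 52 mm.
Each halving step doubles the count; 4 steps from A5 to A9.
2^4 = 16.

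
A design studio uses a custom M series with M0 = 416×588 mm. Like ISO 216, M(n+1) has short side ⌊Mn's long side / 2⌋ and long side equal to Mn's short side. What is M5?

M1: ⌊588/2⌋ × 416 = 294 × 416 mm
M2: ⌊416/2⌋ × 294 = 208 × 294 mm
M3: ⌊294/2⌋ × 208 = 147 × 208 mm
M4: ⌊208/2⌋ × 147 = 104 × 147 mm
M5: ⌊147/2⌋ × 104 = 73 × 104 mm

73 × 104 mm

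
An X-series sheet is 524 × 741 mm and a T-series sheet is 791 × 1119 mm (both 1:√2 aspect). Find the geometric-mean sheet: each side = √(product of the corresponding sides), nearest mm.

644 × 911 mm

Short side: √(524 · 791) = √414484 ≈ 643.8 → 644 mm
Long side: √(741 · 1119) = √829179 ≈ 910.6 → 911 mm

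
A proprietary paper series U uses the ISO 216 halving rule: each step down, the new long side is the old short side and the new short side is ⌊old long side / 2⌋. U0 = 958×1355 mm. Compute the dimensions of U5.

169 × 239 mm

U1: ⌊1355/2⌋ × 958 = 677 × 958 mm
U2: ⌊958/2⌋ × 677 = 479 × 677 mm
U3: ⌊677/2⌋ × 479 = 338 × 479 mm
U4: ⌊479/2⌋ × 338 = 239 × 338 mm
U5: ⌊338/2⌋ × 239 = 169 × 239 mm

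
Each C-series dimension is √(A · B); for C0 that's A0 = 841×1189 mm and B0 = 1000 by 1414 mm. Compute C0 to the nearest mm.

917 × 1297 mm

Short: √(841 · 1000) = √841000 ≈ 917.1 mm.
Long: √(1189 · 1414) = √1681246 ≈ 1296.6 mm.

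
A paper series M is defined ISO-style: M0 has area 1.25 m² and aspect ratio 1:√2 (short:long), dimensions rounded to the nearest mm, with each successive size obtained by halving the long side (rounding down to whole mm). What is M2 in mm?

Let M0's short side be w mm. w · w√2 = 1.25 m² = 1,250,000 mm², so w ≈ 940.2 mm and w√2 ≈ 1329.6 mm → M0 = 940 × 1330 mm.
M1: ⌊1330/2⌋ × 940 = 665 × 940 mm
M2: ⌊940/2⌋ × 665 = 470 × 665 mm

470 × 665 mm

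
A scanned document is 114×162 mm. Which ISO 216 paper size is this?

Aspect ratio 162/114 ≈ 1.421 — close to the ISO √2 ≈ 1.414.
In the C-series (envelope sizes, between A and B): C6 = 114 × 162 mm.

C6 (114 × 162 mm)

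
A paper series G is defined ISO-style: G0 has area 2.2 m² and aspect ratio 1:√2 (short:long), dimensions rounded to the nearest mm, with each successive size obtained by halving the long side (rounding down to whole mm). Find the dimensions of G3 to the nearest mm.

441 × 623 mm

Let G0's short side be w mm. w · w√2 = 2.2 m² = 2,200,000 mm², so w ≈ 1247.3 mm and w√2 ≈ 1763.9 mm → G0 = 1247 × 1764 mm.
G1: ⌊1764/2⌋ × 1247 = 882 × 1247 mm
G2: ⌊1247/2⌋ × 882 = 623 × 882 mm
G3: ⌊882/2⌋ × 623 = 441 × 623 mm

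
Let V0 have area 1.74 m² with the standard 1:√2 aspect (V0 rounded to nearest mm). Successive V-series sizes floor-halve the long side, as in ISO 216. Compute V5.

196 × 277 mm

Let V0's short side be w mm. w · w√2 = 1.74 m² = 1,740,000 mm², so w ≈ 1109.2 mm and w√2 ≈ 1568.7 mm → V0 = 1109 × 1569 mm.
V1: ⌊1569/2⌋ × 1109 = 784 × 1109 mm
V2: ⌊1109/2⌋ × 784 = 554 × 784 mm
V3: ⌊784/2⌋ × 554 = 392 × 554 mm
V4: ⌊554/2⌋ × 392 = 277 × 392 mm
V5: ⌊392/2⌋ × 277 = 196 × 277 mm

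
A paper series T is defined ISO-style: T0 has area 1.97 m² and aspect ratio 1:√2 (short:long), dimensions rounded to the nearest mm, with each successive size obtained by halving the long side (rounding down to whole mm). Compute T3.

Let T0's short side be w mm. w · w√2 = 1.97 m² = 1,970,000 mm², so w ≈ 1180.3 mm and w√2 ≈ 1669.1 mm → T0 = 1180 × 1669 mm.
T1: ⌊1669/2⌋ × 1180 = 834 × 1180 mm
T2: ⌊1180/2⌋ × 834 = 590 × 834 mm
T3: ⌊834/2⌋ × 590 = 417 × 590 mm

417 × 590 mm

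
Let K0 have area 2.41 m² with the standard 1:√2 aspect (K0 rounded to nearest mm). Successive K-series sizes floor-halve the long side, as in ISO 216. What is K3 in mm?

Let K0's short side be w mm. w · w√2 = 2.41 m² = 2,410,000 mm², so w ≈ 1305.4 mm and w√2 ≈ 1846.1 mm → K0 = 1305 × 1846 mm.
K1: ⌊1846/2⌋ × 1305 = 923 × 1305 mm
K2: ⌊1305/2⌋ × 923 = 652 × 923 mm
K3: ⌊923/2⌋ × 652 = 461 × 652 mm

461 × 652 mm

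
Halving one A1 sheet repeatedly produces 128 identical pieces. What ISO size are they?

128 = 2^7, so 7 halving steps.
A1 → A2 → … → A8 after 7 steps.

A8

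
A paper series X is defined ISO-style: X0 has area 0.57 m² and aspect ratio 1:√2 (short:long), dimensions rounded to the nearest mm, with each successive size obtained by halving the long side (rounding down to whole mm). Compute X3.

Let X0's short side be w mm. w · w√2 = 0.57 m² = 570,000 mm², so w ≈ 634.9 mm and w√2 ≈ 897.8 mm → X0 = 635 × 898 mm.
X1: ⌊898/2⌋ × 635 = 449 × 635 mm
X2: ⌊635/2⌋ × 449 = 317 × 449 mm
X3: ⌊449/2⌋ × 317 = 224 × 317 mm

224 × 317 mm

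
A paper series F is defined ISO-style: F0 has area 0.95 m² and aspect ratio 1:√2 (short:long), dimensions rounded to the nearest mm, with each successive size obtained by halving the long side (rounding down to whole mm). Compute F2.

410 × 579 mm

Let F0's short side be w mm. w · w√2 = 0.95 m² = 950,000 mm², so w ≈ 819.6 mm and w√2 ≈ 1159.1 mm → F0 = 820 × 1159 mm.
F1: ⌊1159/2⌋ × 820 = 579 × 820 mm
F2: ⌊820/2⌋ × 579 = 410 × 579 mm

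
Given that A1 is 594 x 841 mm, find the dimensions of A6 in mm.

105 × 148 mm

A2: ⌊841/2⌋ × 594 = 420 × 594 mm
A3: ⌊594/2⌋ × 420 = 297 × 420 mm
A4: ⌊420/2⌋ × 297 = 210 × 297 mm
A5: ⌊297/2⌋ × 210 = 148 × 210 mm
A6: ⌊210/2⌋ × 148 = 105 × 148 mm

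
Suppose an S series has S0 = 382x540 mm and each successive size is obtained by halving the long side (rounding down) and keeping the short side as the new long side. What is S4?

95 × 135 mm

S1: ⌊540/2⌋ × 382 = 270 × 382 mm
S2: ⌊382/2⌋ × 270 = 191 × 270 mm
S3: ⌊270/2⌋ × 191 = 135 × 191 mm
S4: ⌊191/2⌋ × 135 = 95 × 135 mm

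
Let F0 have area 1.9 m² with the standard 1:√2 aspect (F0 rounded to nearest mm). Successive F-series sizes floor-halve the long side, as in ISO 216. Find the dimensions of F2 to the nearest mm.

579 × 819 mm

Let F0's short side be w mm. w · w√2 = 1.9 m² = 1,900,000 mm², so w ≈ 1159.1 mm and w√2 ≈ 1639.2 mm → F0 = 1159 × 1639 mm.
F1: ⌊1639/2⌋ × 1159 = 819 × 1159 mm
F2: ⌊1159/2⌋ × 819 = 579 × 819 mm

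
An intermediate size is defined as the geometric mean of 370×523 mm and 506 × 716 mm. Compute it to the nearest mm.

Short side: √(370 · 506) = √187220 ≈ 432.7 → 433 mm
Long side: √(523 · 716) = √374468 ≈ 611.9 → 612 mm

433 × 612 mm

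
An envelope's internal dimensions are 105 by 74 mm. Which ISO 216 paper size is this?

A7 (74 × 105 mm)

Aspect ratio 105/74 ≈ 1.419 — close to the ISO √2 ≈ 1.414.
In the A-series (A0 area = 1 m²): A7 = 74 × 105 mm.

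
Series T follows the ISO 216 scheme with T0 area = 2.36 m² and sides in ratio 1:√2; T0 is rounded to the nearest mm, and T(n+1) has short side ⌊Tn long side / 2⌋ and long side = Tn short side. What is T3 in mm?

456 × 646 mm

Let T0's short side be w mm. w · w√2 = 2.36 m² = 2,360,000 mm², so w ≈ 1291.8 mm and w√2 ≈ 1826.9 mm → T0 = 1292 × 1827 mm.
T1: ⌊1827/2⌋ × 1292 = 913 × 1292 mm
T2: ⌊1292/2⌋ × 913 = 646 × 913 mm
T3: ⌊913/2⌋ × 646 = 456 × 646 mm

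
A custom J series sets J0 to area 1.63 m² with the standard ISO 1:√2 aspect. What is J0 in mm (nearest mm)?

1074 × 1518 mm

Let the short side be w mm. Then w · w√2 = 1.63 m² = 1,630,000 mm².
w² = 1,630,000/√2, so w ≈ 1073.6 mm; long side = w√2 ≈ 1518.3 mm.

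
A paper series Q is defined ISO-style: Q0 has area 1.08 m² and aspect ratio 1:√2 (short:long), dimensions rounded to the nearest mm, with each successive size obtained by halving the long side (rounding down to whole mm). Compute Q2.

Let Q0's short side be w mm. w · w√2 = 1.08 m² = 1,080,000 mm², so w ≈ 873.9 mm and w√2 ≈ 1235.9 mm → Q0 = 874 × 1236 mm.
Q1: ⌊1236/2⌋ × 874 = 618 × 874 mm
Q2: ⌊874/2⌋ × 618 = 437 × 618 mm

437 × 618 mm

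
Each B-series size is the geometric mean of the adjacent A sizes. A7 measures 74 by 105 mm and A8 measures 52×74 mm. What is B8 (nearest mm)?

62 × 88 mm

Short side: √(74 · 52) = √3848 ≈ 62.0 → 62 mm
Long side: √(105 · 74) = √7770 ≈ 88.1 → 88 mm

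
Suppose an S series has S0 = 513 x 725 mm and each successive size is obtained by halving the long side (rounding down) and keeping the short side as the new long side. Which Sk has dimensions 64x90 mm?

S0: 513 × 725 mm
S1: 362 × 513 mm
S2: 256 × 362 mm
S3: 181 × 256 mm
S4: 128 × 181 mm
S5: 90 × 128 mm
S6: 64 × 90 mm
S7: 45 × 64 mm
→ matches S6.

S6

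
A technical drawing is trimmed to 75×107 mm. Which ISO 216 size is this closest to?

A7 (74 × 105 mm)

Aspect ratio 107/75 ≈ 1.427 — close to the ISO √2 ≈ 1.414.
In the A-series (A0 area = 1 m²): A7 = 74 × 105 mm.
Off by 3 mm total — nearest standard size.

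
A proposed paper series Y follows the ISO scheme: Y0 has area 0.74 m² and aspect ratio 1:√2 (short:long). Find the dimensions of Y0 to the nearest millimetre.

723 × 1023 mm

Let the short side be w mm. Then w · w√2 = 0.74 m² = 740,000 mm².
w² = 740,000/√2, so w ≈ 723.4 mm; long side = w√2 ≈ 1023.0 mm.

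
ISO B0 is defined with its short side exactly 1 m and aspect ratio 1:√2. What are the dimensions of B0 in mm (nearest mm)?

Short side = 1000 mm; long side = 1000√2 ≈ 1414.2 mm.

1000 × 1414 mm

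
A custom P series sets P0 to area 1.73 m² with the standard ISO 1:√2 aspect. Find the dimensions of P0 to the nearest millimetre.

1106 × 1564 mm

Let the short side be w mm. Then w · w√2 = 1.73 m² = 1,730,000 mm².
w² = 1,730,000/√2, so w ≈ 1106.0 mm; long side = w√2 ≈ 1564.2 mm.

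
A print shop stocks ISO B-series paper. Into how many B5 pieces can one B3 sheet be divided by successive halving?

4

Each ISO step halves the sheet: 1 × B3 → 2 × B4 → 4 × B5
From B3 to B5 is 2 halving steps: 2^2 = 4.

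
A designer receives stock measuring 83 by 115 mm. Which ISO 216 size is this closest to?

Aspect ratio 115/83 ≈ 1.386 (ISO target is √2 ≈ 1.414).
In the C-series (envelope sizes, between A and B): C7 = 81 × 114 mm.
Off by 3 mm total — nearest standard size.

C7 (81 × 114 mm)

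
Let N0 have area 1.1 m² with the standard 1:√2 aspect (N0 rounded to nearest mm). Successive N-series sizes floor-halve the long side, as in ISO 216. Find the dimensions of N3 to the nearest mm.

311 × 441 mm

Let N0's short side be w mm. w · w√2 = 1.1 m² = 1,100,000 mm², so w ≈ 881.9 mm and w√2 ≈ 1247.3 mm → N0 = 882 × 1247 mm.
N1: ⌊1247/2⌋ × 882 = 623 × 882 mm
N2: ⌊882/2⌋ × 623 = 441 × 623 mm
N3: ⌊623/2⌋ × 441 = 311 × 441 mm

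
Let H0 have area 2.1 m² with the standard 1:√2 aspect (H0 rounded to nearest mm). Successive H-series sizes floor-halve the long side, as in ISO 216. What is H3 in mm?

Let H0's short side be w mm. w · w√2 = 2.1 m² = 2,100,000 mm², so w ≈ 1218.6 mm and w√2 ≈ 1723.3 mm → H0 = 1219 × 1723 mm.
H1: ⌊1723/2⌋ × 1219 = 861 × 1219 mm
H2: ⌊1219/2⌋ × 861 = 609 × 861 mm
H3: ⌊861/2⌋ × 609 = 430 × 609 mm

430 × 609 mm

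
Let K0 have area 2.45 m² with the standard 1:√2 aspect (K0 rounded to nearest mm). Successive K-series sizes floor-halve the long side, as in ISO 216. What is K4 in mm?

329 × 465 mm

Let K0's short side be w mm. w · w√2 = 2.45 m² = 2,450,000 mm², so w ≈ 1316.2 mm and w√2 ≈ 1861.4 mm → K0 = 1316 × 1861 mm.
K1: ⌊1861/2⌋ × 1316 = 930 × 1316 mm
K2: ⌊1316/2⌋ × 930 = 658 × 930 mm
K3: ⌊930/2⌋ × 658 = 465 × 658 mm
K4: ⌊658/2⌋ × 465 = 329 × 465 mm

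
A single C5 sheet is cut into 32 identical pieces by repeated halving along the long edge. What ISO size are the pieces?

32 = 2^5, so 5 halving steps.
C5 → C6 → … → C10 after 5 steps.

C10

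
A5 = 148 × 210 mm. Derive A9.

A6: ⌊210/2⌋ × 148 = 105 × 148 mm
A7: ⌊148/2⌋ × 105 = 74 × 105 mm
A8: ⌊105/2⌋ × 74 = 52 × 74 mm
A9: ⌊74/2⌋ × 52 = 37 × 52 mm

37 × 52 mm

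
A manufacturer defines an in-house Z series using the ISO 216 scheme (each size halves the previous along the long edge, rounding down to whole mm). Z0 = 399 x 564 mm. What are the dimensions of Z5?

70 × 99 mm

Z1: ⌊564/2⌋ × 399 = 282 × 399 mm
Z2: ⌊399/2⌋ × 282 = 199 × 282 mm
Z3: ⌊282/2⌋ × 199 = 141 × 199 mm
Z4: ⌊199/2⌋ × 141 = 99 × 141 mm
Z5: ⌊141/2⌋ × 99 = 70 × 99 mm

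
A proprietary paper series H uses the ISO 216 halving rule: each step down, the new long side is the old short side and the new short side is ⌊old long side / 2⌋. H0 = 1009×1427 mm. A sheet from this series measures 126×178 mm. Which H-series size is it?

H6

H0: 1009 × 1427 mm
H1: 713 × 1009 mm
H2: 504 × 713 mm
H3: 356 × 504 mm
H4: 252 × 356 mm
H5: 178 × 252 mm
H6: 126 × 178 mm
H7: 89 × 126 mm
→ matches H6.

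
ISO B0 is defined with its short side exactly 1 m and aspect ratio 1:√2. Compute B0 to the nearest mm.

Short side = 1000 mm; long side = 1000√2 ≈ 1414.2 mm.

1000 × 1414 mm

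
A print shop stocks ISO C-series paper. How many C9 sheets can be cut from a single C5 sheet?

16

Each ISO step halves the sheet: 1 × C5 → 2 × C6 → 4 × C7 → 8 × C8 → …
From C5 to C9 is 4 halving steps: 2^4 = 16.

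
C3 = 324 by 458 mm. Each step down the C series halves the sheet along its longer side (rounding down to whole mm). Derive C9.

C4: ⌊458/2⌋ × 324 = 229 × 324 mm
C5: ⌊324/2⌋ × 229 = 162 × 229 mm
C6: ⌊229/2⌋ × 162 = 114 × 162 mm
C7: ⌊162/2⌋ × 114 = 81 × 114 mm
C8: ⌊114/2⌋ × 81 = 57 × 81 mm
C9: ⌊81/2⌋ × 57 = 40 × 57 mm

40 × 57 mm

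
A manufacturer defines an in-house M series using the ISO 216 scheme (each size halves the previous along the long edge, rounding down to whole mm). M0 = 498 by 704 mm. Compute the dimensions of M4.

M1: ⌊704/2⌋ × 498 = 352 × 498 mm
M2: ⌊498/2⌋ × 352 = 249 × 352 mm
M3: ⌊352/2⌋ × 249 = 176 × 249 mm
M4: ⌊249/2⌋ × 176 = 124 × 176 mm

124 × 176 mm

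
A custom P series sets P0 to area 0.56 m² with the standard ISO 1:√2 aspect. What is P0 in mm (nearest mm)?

629 × 890 mm

Let the short side be w mm. Then w · w√2 = 0.56 m² = 560,000 mm².
w² = 560,000/√2, so w ≈ 629.3 mm; long side = w√2 ≈ 889.9 mm.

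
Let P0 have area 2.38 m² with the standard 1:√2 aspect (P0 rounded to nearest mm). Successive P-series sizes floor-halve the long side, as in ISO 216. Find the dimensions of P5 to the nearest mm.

Let P0's short side be w mm. w · w√2 = 2.38 m² = 2,380,000 mm², so w ≈ 1297.3 mm and w√2 ≈ 1834.6 mm → P0 = 1297 × 1835 mm.
P1: ⌊1835/2⌋ × 1297 = 917 × 1297 mm
P2: ⌊1297/2⌋ × 917 = 648 × 917 mm
P3: ⌊917/2⌋ × 648 = 458 × 648 mm
P4: ⌊648/2⌋ × 458 = 324 × 458 mm
P5: ⌊458/2⌋ × 324 = 229 × 324 mm

229 × 324 mm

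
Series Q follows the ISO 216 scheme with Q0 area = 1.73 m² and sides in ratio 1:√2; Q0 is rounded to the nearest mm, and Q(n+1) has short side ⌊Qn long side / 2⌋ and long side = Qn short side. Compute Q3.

Let Q0's short side be w mm. w · w√2 = 1.73 m² = 1,730,000 mm², so w ≈ 1106.0 mm and w√2 ≈ 1564.2 mm → Q0 = 1106 × 1564 mm.
Q1: ⌊1564/2⌋ × 1106 = 782 × 1106 mm
Q2: ⌊1106/2⌋ × 782 = 553 × 782 mm
Q3: ⌊782/2⌋ × 553 = 391 × 553 mm

391 × 553 mm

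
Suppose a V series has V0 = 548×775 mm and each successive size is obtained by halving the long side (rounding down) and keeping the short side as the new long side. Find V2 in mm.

V1: ⌊775/2⌋ × 548 = 387 × 548 mm
V2: ⌊548/2⌋ × 387 = 274 × 387 mm

274 × 387 mm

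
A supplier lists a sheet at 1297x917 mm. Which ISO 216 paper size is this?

Aspect ratio 1297/917 ≈ 1.414 — close to the ISO √2 ≈ 1.414.
In the C-series (envelope sizes, between A and B): C0 = 917 × 1297 mm.

C0 (917 × 1297 mm)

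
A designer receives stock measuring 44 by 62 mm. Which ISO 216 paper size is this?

B9 (44 × 62 mm)

Aspect ratio 62/44 ≈ 1.409 — close to the ISO √2 ≈ 1.414.
In the B-series (B0 = 1000 × 1414 mm): B9 = 44 × 62 mm.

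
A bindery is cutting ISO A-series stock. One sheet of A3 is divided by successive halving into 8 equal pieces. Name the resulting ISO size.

8 = 2^3, so 3 halving steps.
A3 → A4 → … → A6 after 3 steps.

A6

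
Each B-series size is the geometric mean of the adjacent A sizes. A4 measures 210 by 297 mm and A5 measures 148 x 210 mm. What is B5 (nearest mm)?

176 × 250 mm

Short side: √(210 · 148) = √31080 ≈ 176.3 → 176 mm
Long side: √(297 · 210) = √62370 ≈ 249.7 → 250 mm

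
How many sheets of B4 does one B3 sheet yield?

Each ISO step halves the sheet: 1 × B3 → 2 × B4
From B3 to B4 is 1 halving step: 2^1 = 2.

2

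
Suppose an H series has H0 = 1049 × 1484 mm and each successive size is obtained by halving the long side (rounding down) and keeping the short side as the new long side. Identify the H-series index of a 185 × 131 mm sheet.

H6

H0: 1049 × 1484 mm
H1: 742 × 1049 mm
H2: 524 × 742 mm
H3: 371 × 524 mm
H4: 262 × 371 mm
H5: 185 × 262 mm
H6: 131 × 185 mm
H7: 92 × 131 mm
→ matches H6.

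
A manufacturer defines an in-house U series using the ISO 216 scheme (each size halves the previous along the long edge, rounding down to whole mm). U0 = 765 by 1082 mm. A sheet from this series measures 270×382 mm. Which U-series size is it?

U3

U0: 765 × 1082 mm
U1: 541 × 765 mm
U2: 382 × 541 mm
U3: 270 × 382 mm
U4: 191 × 270 mm
→ matches U3.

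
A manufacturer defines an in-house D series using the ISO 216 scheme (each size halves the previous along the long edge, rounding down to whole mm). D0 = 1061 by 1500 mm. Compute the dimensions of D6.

D1 = 750 × 1061 mm (from D0 by 1 halving).
D2: ⌊1061/2⌋ × 750 = 530 × 750 mm
D3: ⌊750/2⌋ × 530 = 375 × 530 mm
D4: ⌊530/2⌋ × 375 = 265 × 375 mm
D5: ⌊375/2⌋ × 265 = 187 × 265 mm
D6: ⌊265/2⌋ × 187 = 132 × 187 mm

132 × 187 mm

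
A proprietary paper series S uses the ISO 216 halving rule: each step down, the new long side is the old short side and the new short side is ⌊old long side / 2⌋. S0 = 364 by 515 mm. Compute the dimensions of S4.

S1: ⌊515/2⌋ × 364 = 257 × 364 mm
S2: ⌊364/2⌋ × 257 = 182 × 257 mm
S3: ⌊257/2⌋ × 182 = 128 × 182 mm
S4: ⌊182/2⌋ × 128 = 91 × 128 mm

91 × 128 mm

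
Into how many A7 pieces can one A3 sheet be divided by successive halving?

16

Each ISO step halves the sheet: 1 × A3 → 2 × A4 → 4 × A5 → 8 × A6 → …
From A3 to A7 is 4 halving steps: 2^4 = 16.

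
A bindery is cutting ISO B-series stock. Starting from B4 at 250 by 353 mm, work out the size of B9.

44 × 62 mm

B5: ⌊353/2⌋ × 250 = 176 × 250 mm
B6: ⌊250/2⌋ × 176 = 125 × 176 mm
B7: ⌊176/2⌋ × 125 = 88 × 125 mm
B8: ⌊125/2⌋ × 88 = 62 × 88 mm
B9: ⌊88/2⌋ × 62 = 44 × 62 mm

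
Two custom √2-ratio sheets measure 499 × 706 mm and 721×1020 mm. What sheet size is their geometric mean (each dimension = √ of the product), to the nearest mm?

Short side: √(499 · 721) = √359779 ≈ 599.8 → 600 mm
Long side: √(706 · 1020) = √720120 ≈ 848.6 → 849 mm

600 × 849 mm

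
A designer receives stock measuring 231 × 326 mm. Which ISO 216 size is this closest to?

Aspect ratio 326/231 ≈ 1.411 — close to the ISO √2 ≈ 1.414.
In the C-series (envelope sizes, between A and B): C4 = 229 × 324 mm.
Off by 4 mm total — nearest standard size.

C4 (229 × 324 mm)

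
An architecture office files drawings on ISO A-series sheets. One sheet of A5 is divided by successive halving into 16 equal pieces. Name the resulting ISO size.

A9

16 = 2^4, so 4 halving steps.
A5 → A6 → … → A9 after 4 steps.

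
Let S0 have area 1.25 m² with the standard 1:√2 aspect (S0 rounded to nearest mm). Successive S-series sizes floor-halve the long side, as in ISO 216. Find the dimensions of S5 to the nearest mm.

166 × 235 mm

Let S0's short side be w mm. w · w√2 = 1.25 m² = 1,250,000 mm², so w ≈ 940.2 mm and w√2 ≈ 1329.6 mm → S0 = 940 × 1330 mm.
S1: ⌊1330/2⌋ × 940 = 665 × 940 mm
S2: ⌊940/2⌋ × 665 = 470 × 665 mm
S3: ⌊665/2⌋ × 470 = 332 × 470 mm
S4: ⌊470/2⌋ × 332 = 235 × 332 mm
S5: ⌊332/2⌋ × 235 = 166 × 235 mm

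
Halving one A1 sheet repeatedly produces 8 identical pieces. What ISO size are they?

8 = 2^3, so 3 halving steps.
A1 → A2 → … → A4 after 3 steps.

A4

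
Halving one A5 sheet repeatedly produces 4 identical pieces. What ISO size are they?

A7

4 = 2^2, so 2 halving steps.
A5 → A6 → … → A7 after 2 steps.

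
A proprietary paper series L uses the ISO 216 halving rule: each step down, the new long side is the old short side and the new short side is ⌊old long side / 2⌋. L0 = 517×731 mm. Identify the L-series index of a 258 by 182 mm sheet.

L3

L0: 517 × 731 mm
L1: 365 × 517 mm
L2: 258 × 365 mm
L3: 182 × 258 mm
L4: 129 × 182 mm
→ matches L3.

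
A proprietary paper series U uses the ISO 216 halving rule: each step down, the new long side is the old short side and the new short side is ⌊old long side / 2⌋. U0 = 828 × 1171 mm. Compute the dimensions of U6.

103 × 146 mm

U1: ⌊1171/2⌋ × 828 = 585 × 828 mm
U2: ⌊828/2⌋ × 585 = 414 × 585 mm
U3: ⌊585/2⌋ × 414 = 292 × 414 mm
U4: ⌊414/2⌋ × 292 = 207 × 292 mm
U5: ⌊292/2⌋ × 207 = 146 × 207 mm
U6: ⌊207/2⌋ × 146 = 103 × 146 mm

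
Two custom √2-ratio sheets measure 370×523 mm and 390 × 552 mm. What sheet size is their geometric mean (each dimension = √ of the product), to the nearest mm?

380 × 537 mm

Short side: √(370 · 390) = √144300 ≈ 379.9 → 380 mm
Long side: √(523 · 552) = √288696 ≈ 537.3 → 537 mm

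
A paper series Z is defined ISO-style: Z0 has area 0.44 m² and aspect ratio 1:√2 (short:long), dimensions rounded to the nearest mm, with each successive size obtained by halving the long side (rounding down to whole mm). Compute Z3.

Let Z0's short side be w mm. w · w√2 = 0.44 m² = 440,000 mm², so w ≈ 557.8 mm and w√2 ≈ 788.8 mm → Z0 = 558 × 789 mm.
Z1: ⌊789/2⌋ × 558 = 394 × 558 mm
Z2: ⌊558/2⌋ × 394 = 279 × 394 mm
Z3: ⌊394/2⌋ × 279 = 197 × 279 mm

197 × 279 mm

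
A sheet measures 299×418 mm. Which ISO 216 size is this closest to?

A3 (297 × 420 mm)

Aspect ratio 418/299 ≈ 1.398 (ISO target is √2 ≈ 1.414).
In the A-series (A0 area = 1 m²): A3 = 297 × 420 mm.
Off by 4 mm total — nearest standard size.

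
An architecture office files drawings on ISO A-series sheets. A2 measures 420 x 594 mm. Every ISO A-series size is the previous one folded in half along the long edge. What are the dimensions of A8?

52 × 74 mm

A3: ⌊594/2⌋ × 420 = 297 × 420 mm
A4: ⌊420/2⌋ × 297 = 210 × 297 mm
A5: ⌊297/2⌋ × 210 = 148 × 210 mm
A6: ⌊210/2⌋ × 148 = 105 × 148 mm
A7: ⌊148/2⌋ × 105 = 74 × 105 mm
A8: ⌊105/2⌋ × 74 = 52 × 74 mm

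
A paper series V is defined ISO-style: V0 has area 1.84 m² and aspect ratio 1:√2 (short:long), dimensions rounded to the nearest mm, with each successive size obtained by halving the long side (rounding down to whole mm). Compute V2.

Let V0's short side be w mm. w · w√2 = 1.84 m² = 1,840,000 mm², so w ≈ 1140.6 mm and w√2 ≈ 1613.1 mm → V0 = 1141 × 1613 mm.
V1: ⌊1613/2⌋ × 1141 = 806 × 1141 mm
V2: ⌊1141/2⌋ × 806 = 570 × 806 mm

570 × 806 mm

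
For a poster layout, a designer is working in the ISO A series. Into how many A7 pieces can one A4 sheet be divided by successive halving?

Each ISO step halves the sheet: 1 × A4 → 2 × A5 → 4 × A6 → 8 × A7
From A4 to A7 is 3 halving steps: 2^3 = 8.

8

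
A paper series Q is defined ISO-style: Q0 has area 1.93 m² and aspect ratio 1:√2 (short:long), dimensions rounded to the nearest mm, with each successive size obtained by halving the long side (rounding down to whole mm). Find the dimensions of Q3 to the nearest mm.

413 × 584 mm

Let Q0's short side be w mm. w · w√2 = 1.93 m² = 1,930,000 mm², so w ≈ 1168.2 mm and w√2 ≈ 1652.1 mm → Q0 = 1168 × 1652 mm.
Q1: ⌊1652/2⌋ × 1168 = 826 × 1168 mm
Q2: ⌊1168/2⌋ × 826 = 584 × 826 mm
Q3: ⌊826/2⌋ × 584 = 413 × 584 mm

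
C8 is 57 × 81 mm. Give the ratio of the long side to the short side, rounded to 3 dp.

1.421

81 / 57 = 1.421
ISO 216 targets √2 ≈ 1.414; the +0.007 deviation is from mm rounding.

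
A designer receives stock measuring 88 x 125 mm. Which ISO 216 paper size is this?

B7 (88 × 125 mm)

Aspect ratio 125/88 ≈ 1.420 — close to the ISO √2 ≈ 1.414.
In the B-series (B0 = 1000 × 1414 mm): B7 = 88 × 125 mm.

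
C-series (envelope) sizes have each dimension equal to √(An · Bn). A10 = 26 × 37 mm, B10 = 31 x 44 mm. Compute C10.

Short side: √(26 · 31) = √806 ≈ 28.4 → 28 mm
Long side: √(37 · 44) = √1628 ≈ 40.3 → 40 mm

28 × 40 mm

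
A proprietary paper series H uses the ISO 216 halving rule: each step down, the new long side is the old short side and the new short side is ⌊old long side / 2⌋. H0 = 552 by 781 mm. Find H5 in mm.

97 × 138 mm

H1: ⌊781/2⌋ × 552 = 390 × 552 mm
H2: ⌊552/2⌋ × 390 = 276 × 390 mm
H3: ⌊390/2⌋ × 276 = 195 × 276 mm
H4: ⌊276/2⌋ × 195 = 138 × 195 mm
H5: ⌊195/2⌋ × 138 = 97 × 138 mm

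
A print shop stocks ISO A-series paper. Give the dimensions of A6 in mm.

105 × 148 mm

A0 = 841 × 1189 mm (A0 has area 1 m², aspect 1:√2).
A1: ⌊1189/2⌋ × 841 = 594 × 841 mm
A2: ⌊841/2⌋ × 594 = 420 × 594 mm
A3: ⌊594/2⌋ × 420 = 297 × 420 mm
A4: ⌊420/2⌋ × 297 = 210 × 297 mm
A5: ⌊297/2⌋ × 210 = 148 × 210 mm
A6: ⌊210/2⌋ × 148 = 105 × 148 mm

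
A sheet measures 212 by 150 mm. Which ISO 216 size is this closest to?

Aspect ratio 212/150 ≈ 1.413 — close to the ISO √2 ≈ 1.414.
In the A-series (A0 area = 1 m²): A5 = 148 × 210 mm.
Off by 4 mm total — nearest standard size.

A5 (148 × 210 mm)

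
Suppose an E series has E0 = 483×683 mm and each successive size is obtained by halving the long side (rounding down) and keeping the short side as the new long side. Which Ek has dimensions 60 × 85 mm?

E6

E0: 483 × 683 mm
E1: 341 × 483 mm
E2: 241 × 341 mm
E3: 170 × 241 mm
E4: 120 × 170 mm
E5: 85 × 120 mm
E6: 60 × 85 mm
E7: 42 × 60 mm
→ matches E6.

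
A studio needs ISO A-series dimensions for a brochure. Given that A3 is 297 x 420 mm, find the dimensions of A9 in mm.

37 × 52 mm

A4: ⌊420/2⌋ × 297 = 210 × 297 mm
A5: ⌊297/2⌋ × 210 = 148 × 210 mm
A6: ⌊210/2⌋ × 148 = 105 × 148 mm
A7: ⌊148/2⌋ × 105 = 74 × 105 mm
A8: ⌊105/2⌋ × 74 = 52 × 74 mm
A9: ⌊74/2⌋ × 52 = 37 × 52 mm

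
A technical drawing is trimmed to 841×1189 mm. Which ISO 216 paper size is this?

A0 (841 × 1189 mm)

Aspect ratio 1189/841 ≈ 1.414 — close to the ISO √2 ≈ 1.414.
In the A-series (A0 area = 1 m²): A0 = 841 × 1189 mm.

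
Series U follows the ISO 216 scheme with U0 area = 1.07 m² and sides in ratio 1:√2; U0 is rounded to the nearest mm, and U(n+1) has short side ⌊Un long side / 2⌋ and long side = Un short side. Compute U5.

Let U0's short side be w mm. w · w√2 = 1.07 m² = 1,070,000 mm², so w ≈ 869.8 mm and w√2 ≈ 1230.1 mm → U0 = 870 × 1230 mm.
U1: ⌊1230/2⌋ × 870 = 615 × 870 mm
U2: ⌊870/2⌋ × 615 = 435 × 615 mm
U3: ⌊615/2⌋ × 435 = 307 × 435 mm
U4: ⌊435/2⌋ × 307 = 217 × 307 mm
U5: ⌊307/2⌋ × 217 = 153 × 217 mm

153 × 217 mm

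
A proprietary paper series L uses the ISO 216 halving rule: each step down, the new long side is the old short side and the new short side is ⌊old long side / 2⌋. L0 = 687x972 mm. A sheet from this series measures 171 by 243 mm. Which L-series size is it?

L0: 687 × 972 mm
L1: 486 × 687 mm
L2: 343 × 486 mm
L3: 243 × 343 mm
L4: 171 × 243 mm
L5: 121 × 171 mm
→ matches L4.

L4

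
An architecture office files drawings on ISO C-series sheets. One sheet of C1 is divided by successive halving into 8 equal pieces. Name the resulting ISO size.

8 = 2^3, so 3 halving steps.
C1 → C2 → … → C4 after 3 steps.

C4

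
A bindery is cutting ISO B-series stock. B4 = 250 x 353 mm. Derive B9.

44 × 62 mm

B5: ⌊353/2⌋ × 250 = 176 × 250 mm
B6: ⌊250/2⌋ × 176 = 125 × 176 mm
B7: ⌊176/2⌋ × 125 = 88 × 125 mm
B8: ⌊125/2⌋ × 88 = 62 × 88 mm
B9: ⌊88/2⌋ × 62 = 44 × 62 mm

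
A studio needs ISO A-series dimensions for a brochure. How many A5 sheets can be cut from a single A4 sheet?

2

Each ISO step halves the sheet: 1 × A4 → 2 × A5
From A4 to A5 is 1 halving step: 2^1 = 2.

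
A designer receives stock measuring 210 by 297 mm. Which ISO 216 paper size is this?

A4 (210 × 297 mm)

Aspect ratio 297/210 ≈ 1.414 — close to the ISO √2 ≈ 1.414.
In the A-series (A0 area = 1 m²): A4 = 210 × 297 mm.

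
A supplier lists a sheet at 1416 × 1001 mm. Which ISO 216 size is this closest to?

Aspect ratio 1416/1001 ≈ 1.415 — close to the ISO √2 ≈ 1.414.
In the B-series (B0 = 1000 × 1414 mm): B0 = 1000 × 1414 mm.
Off by 3 mm total — nearest standard size.

B0 (1000 × 1414 mm)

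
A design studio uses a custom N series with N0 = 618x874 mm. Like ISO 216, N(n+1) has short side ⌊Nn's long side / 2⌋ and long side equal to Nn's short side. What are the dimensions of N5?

109 × 154 mm

N1: ⌊874/2⌋ × 618 = 437 × 618 mm
N2: ⌊618/2⌋ × 437 = 309 × 437 mm
N3: ⌊437/2⌋ × 309 = 218 × 309 mm
N4: ⌊309/2⌋ × 218 = 154 × 218 mm
N5: ⌊218/2⌋ × 154 = 109 × 154 mm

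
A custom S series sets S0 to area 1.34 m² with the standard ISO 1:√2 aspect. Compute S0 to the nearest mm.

Let the short side be w mm. Then w · w√2 = 1.34 m² = 1,340,000 mm².
w² = 1,340,000/√2, so w ≈ 973.4 mm; long side = w√2 ≈ 1376.6 mm.

973 × 1377 mm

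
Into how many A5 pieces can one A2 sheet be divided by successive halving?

A2 = 420 × 594 mm; A5 = 148 × 210 mm.
Each halving step doubles the count; 3 steps from A2 to A5.
2^3 = 8.

8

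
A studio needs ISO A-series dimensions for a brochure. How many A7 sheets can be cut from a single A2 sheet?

A2 = 420 × 594 mm; A7 = 74 × 105 mm.
Each halving step doubles the count; 5 steps from A2 to A7.
2^5 = 32.

32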